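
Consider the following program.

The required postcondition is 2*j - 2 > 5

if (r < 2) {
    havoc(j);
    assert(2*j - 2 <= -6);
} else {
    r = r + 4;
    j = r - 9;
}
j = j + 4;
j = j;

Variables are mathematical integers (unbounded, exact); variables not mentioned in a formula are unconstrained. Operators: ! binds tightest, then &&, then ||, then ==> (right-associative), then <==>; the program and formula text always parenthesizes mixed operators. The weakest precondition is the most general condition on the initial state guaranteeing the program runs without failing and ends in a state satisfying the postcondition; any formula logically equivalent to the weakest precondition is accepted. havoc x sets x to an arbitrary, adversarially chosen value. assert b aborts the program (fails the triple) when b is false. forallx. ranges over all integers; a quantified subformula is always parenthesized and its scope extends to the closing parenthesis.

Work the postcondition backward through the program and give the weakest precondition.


Working backward. After the program, the postcondition 2*j - 2 > 5 must hold; in canonical form it is 2*j > 7.
Before j := j: 2*j > 7
Before j := j + 4: 2*j > -1
Then branch requires forall j_1. (2*j_1 <= -4 && 2*j_1 > -1); else branch requires 2*r > 9.
Before the if: (r < 2 ==> (forall j_1. (2*j_1 <= -4 && 2*j_1 > -1))) && ((!(r < 2)) ==> 2*r > 9)
Answer: WP = (r < 2 ==> (forall j_1. (2*j_1 <= -4 && 2*j_1 > -1))) && ((!(r < 2)) ==> 2*r > 9)


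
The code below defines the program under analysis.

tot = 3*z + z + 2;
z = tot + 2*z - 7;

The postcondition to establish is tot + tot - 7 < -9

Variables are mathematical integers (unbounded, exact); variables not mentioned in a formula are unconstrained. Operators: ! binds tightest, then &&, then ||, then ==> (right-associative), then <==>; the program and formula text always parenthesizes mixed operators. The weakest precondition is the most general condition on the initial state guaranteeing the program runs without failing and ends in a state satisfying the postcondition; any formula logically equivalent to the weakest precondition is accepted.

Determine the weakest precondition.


Working backward. After the program, the postcondition tot + tot - 7 < -9 must hold; in canonical form it is 2*tot < -2.
Before z := tot + 2*z - 7: 2*tot < -2
Before tot := 3*z + z + 2: 8*z < -6
Answer: WP = 8*z < -6


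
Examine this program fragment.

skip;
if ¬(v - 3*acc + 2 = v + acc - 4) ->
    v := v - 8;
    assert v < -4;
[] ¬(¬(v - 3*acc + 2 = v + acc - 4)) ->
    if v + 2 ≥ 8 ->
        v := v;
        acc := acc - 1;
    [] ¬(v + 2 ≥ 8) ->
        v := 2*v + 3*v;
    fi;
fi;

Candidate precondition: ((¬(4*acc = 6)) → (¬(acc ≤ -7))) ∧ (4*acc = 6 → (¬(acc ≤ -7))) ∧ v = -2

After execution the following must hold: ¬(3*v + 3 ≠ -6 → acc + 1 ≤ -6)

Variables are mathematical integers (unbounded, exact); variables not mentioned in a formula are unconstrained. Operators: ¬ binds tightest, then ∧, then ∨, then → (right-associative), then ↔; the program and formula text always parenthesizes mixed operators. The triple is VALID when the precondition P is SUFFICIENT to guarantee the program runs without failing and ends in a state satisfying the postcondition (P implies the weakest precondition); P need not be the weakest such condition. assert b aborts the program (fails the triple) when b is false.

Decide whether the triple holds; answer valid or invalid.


Working backward. After the program, the postcondition ¬(3*v + 3 ≠ -6 → acc + 1 ≤ -6) must hold; in canonical form it is ¬(3*v ≠ -9 → acc ≤ -7).
Then branch requires v < 4 ∧ (¬(3*v ≠ 15 → acc ≤ -7)); else branch requires (v ≥ 6 → (¬(3*v ≠ -9 → acc ≤ -6))) ∧ ((¬(v ≥ 6)) → (¬(15*v ≠ -9 → acc ≤ -7))).
Before the if: ((¬(4*acc = 6)) → (v < 4 ∧ (¬(3*v ≠ 15 → acc ≤ -7)))) ∧ (4*acc = 6 → ((v ≥ 6 → (¬(3*v ≠ -9 → acc ≤ -6))) ∧ ((¬(v ≥ 6)) → (¬(15*v ≠ -9 → acc ≤ -7)))))
Before skip: ((¬(4*acc = 6)) → (v < 4 ∧ (¬(3*v ≠ 15 → acc ≤ -7)))) ∧ (4*acc = 6 → ((v ≥ 6 → (¬(3*v ≠ -9 → acc ≤ -6))) ∧ ((¬(v ≥ 6)) → (¬(15*v ≠ -9 → acc ≤ -7)))))
The weakest precondition is ((¬(4*acc = 6)) → (v < 4 ∧ (¬(3*v ≠ 15 → acc ≤ -7)))) ∧ (4*acc = 6 → ((v ≥ 6 → (¬(3*v ≠ -9 → acc ≤ -6))) ∧ ((¬(v ≥ 6)) → (¬(15*v ≠ -9 → acc ≤ -7))))).
Check whether ((¬(4*acc = 6)) → (¬(acc ≤ -7))) ∧ (4*acc = 6 → (¬(acc ≤ -7))) ∧ v = -2 implies it.
Every state satisfying the precondition satisfies the weakest precondition: the implication holds.
Answer: valid


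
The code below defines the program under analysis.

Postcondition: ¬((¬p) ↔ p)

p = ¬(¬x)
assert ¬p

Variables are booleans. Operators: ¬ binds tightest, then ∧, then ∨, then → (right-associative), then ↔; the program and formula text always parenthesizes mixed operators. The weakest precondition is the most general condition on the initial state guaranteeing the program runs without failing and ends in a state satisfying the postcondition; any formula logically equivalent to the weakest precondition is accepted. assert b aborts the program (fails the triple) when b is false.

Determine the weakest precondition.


Working backward. After the program, ¬((¬p) ↔ p) must hold.
Before assert ¬p: (¬p) ∧ (¬((¬p) ↔ p))
Before p := ¬(¬x): (¬x) ∧ (¬((¬x) ↔ x))
Answer: WP = (¬x) ∧ (¬((¬x) ↔ x))


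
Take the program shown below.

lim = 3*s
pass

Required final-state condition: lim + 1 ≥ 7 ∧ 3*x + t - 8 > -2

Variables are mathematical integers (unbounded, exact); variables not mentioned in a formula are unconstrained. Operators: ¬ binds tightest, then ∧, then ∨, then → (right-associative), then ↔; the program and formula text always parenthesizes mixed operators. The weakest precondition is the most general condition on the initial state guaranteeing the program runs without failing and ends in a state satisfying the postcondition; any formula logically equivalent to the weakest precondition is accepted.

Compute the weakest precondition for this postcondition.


Working backward. After the program, the postcondition lim + 1 ≥ 7 ∧ 3*x + t - 8 > -2 must hold; in canonical form it is lim ≥ 6 ∧ t + 3*x > 6.
Before skip: lim ≥ 6 ∧ t + 3*x > 6
Before lim := 3*s: 3*s ≥ 6 ∧ t + 3*x > 6
Answer: WP = 3*s ≥ 6 ∧ t + 3*x > 6


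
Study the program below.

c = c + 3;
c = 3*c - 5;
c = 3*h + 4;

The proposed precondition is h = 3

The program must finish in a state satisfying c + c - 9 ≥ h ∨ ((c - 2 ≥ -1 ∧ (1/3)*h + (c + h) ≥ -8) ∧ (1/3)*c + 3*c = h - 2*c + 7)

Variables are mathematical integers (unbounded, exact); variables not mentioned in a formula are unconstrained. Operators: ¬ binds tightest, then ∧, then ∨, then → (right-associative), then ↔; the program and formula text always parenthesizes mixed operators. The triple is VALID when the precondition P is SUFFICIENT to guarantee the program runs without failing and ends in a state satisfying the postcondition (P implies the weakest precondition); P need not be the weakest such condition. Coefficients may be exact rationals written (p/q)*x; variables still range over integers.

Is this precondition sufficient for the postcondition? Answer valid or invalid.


Working backward. After the program, the postcondition c + c - 9 ≥ h ∨ ((c - 2 ≥ -1 ∧ (1/3)*h + (c + h) ≥ -8) ∧ (1/3)*c + 3*c = h - 2*c + 7) must hold; in canonical form it is 2*c ≥ h + 9 ∨ (c ≥ 1 ∧ c + (4/3)*h ≥ -8 ∧ (16/3)*c = h + 7).
Before c := 3*h + 4: 5*h ≥ 1 ∨ (3*h ≥ -3 ∧ (13/3)*h ≥ -12 ∧ 15*h = -43/3)
Before c := 3*c - 5: 5*h ≥ 1 ∨ (3*h ≥ -3 ∧ (13/3)*h ≥ -12 ∧ 15*h = -43/3)
Before c := c + 3: 5*h ≥ 1 ∨ (3*h ≥ -3 ∧ (13/3)*h ≥ -12 ∧ 15*h = -43/3)
The weakest precondition is 5*h ≥ 1 ∨ (3*h ≥ -3 ∧ (13/3)*h ≥ -12 ∧ 15*h = -43/3).
Check whether h = 3 implies it.
Every state satisfying the precondition satisfies the weakest precondition: the implication holds.
Answer: valid


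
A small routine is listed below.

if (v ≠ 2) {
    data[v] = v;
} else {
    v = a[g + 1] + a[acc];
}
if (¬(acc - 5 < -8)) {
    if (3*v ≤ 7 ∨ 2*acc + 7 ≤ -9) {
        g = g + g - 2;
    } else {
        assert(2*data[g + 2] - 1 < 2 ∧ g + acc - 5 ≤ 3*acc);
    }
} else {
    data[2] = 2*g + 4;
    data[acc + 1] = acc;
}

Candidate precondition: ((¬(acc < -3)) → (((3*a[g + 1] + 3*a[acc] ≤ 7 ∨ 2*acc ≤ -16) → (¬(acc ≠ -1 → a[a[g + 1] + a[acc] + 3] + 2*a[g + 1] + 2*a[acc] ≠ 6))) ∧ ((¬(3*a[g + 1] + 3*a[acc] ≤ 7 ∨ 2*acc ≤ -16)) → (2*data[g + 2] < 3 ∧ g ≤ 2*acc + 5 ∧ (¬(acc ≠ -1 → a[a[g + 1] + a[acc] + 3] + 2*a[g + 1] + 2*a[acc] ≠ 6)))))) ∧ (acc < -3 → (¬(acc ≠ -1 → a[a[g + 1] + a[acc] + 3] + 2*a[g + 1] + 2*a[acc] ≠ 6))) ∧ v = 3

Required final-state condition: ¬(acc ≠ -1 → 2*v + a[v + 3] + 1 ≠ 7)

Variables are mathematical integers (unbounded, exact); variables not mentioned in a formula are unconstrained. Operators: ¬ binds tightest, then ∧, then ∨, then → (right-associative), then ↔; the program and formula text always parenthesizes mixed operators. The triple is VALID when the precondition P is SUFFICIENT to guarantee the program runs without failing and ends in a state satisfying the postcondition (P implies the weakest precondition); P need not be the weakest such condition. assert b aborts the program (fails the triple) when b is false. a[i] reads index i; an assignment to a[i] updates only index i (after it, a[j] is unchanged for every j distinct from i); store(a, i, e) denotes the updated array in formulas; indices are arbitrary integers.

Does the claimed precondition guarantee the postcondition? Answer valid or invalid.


Working backward. After the program, the postcondition ¬(acc ≠ -1 → 2*v + a[v + 3] + 1 ≠ 7) must hold; in canonical form it is ¬(acc ≠ -1 → a[v + 3] + 2*v ≠ 6).
Then branch requires ((3*v ≤ 7 ∨ 2*acc ≤ -16) → (¬(acc ≠ -1 → a[v + 3] + 2*v ≠ 6))) ∧ ((¬(3*v ≤ 7 ∨ 2*acc ≤ -16)) → (2*data[g + 2] < 3 ∧ g ≤ 2*acc + 5 ∧ (¬(acc ≠ -1 → a[v + 3] + 2*v ≠ 6)))); else branch requires ¬(acc ≠ -1 → a[v + 3] + 2*v ≠ 6).
Before the if: ((¬(acc < -3)) → (((3*v ≤ 7 ∨ 2*acc ≤ -16) → (¬(acc ≠ -1 → a[v + 3] + 2*v ≠ 6))) ∧ ((¬(3*v ≤ 7 ∨ 2*acc ≤ -16)) → (2*data[g + 2] < 3 ∧ g ≤ 2*acc + 5 ∧ (¬(acc ≠ -1 → a[v + 3] + 2*v ≠ 6)))))) ∧ (acc < -3 → (¬(acc ≠ -1 → a[v + 3] + 2*v ≠ 6)))
Then branch requires ((¬(acc < -3)) → (((3*v ≤ 7 ∨ 2*acc ≤ -16) → (¬(acc ≠ -1 → a[v + 3] + 2*v ≠ 6))) ∧ ((¬(3*v ≤ 7 ∨ 2*acc ≤ -16)) → (2*store(data, v, v)[g + 2] < 3 ∧ g ≤ 2*acc + 5 ∧ (¬(acc ≠ -1 → a[v + 3] + 2*v ≠ 6)))))) ∧ (acc < -3 → (¬(acc ≠ -1 → a[v + 3] + 2*v ≠ 6))); else branch requires ((¬(acc < -3)) → (((3*a[g + 1] + 3*a[acc] ≤ 7 ∨ 2*acc ≤ -16) → (¬(acc ≠ -1 → a[a[g + 1] + a[acc] + 3] + 2*a[g + 1] + 2*a[acc] ≠ 6))) ∧ ((¬(3*a[g + 1] + 3*a[acc] ≤ 7 ∨ 2*acc ≤ -16)) → (2*data[g + 2] < 3 ∧ g ≤ 2*acc + 5 ∧ (¬(acc ≠ -1 → a[a[g + 1] + a[acc] + 3] + 2*a[g + 1] + 2*a[acc] ≠ 6)))))) ∧ (acc < -3 → (¬(acc ≠ -1 → a[a[g + 1] + a[acc] + 3] + 2*a[g + 1] + 2*a[acc] ≠ 6))).
Before the if: (v ≠ 2 → (((¬(acc < -3)) → (((3*v ≤ 7 ∨ 2*acc ≤ -16) → (¬(acc ≠ -1 → a[v + 3] + 2*v ≠ 6))) ∧ ((¬(3*v ≤ 7 ∨ 2*acc ≤ -16)) → (2*store(data, v, v)[g + 2] < 3 ∧ g ≤ 2*acc + 5 ∧ (¬(acc ≠ -1 → a[v + 3] + 2*v ≠ 6)))))) ∧ (acc < -3 → (¬(acc ≠ -1 → a[v + 3] + 2*v ≠ 6))))) ∧ ((¬(v ≠ 2)) → (((¬(acc < -3)) → (((3*a[g + 1] + 3*a[acc] ≤ 7 ∨ 2*acc ≤ -16) → (¬(acc ≠ -1 → a[a[g + 1] + a[acc] + 3] + 2*a[g + 1] + 2*a[acc] ≠ 6))) ∧ ((¬(3*a[g + 1] + 3*a[acc] ≤ 7 ∨ 2*acc ≤ -16)) → (2*data[g + 2] < 3 ∧ g ≤ 2*acc + 5 ∧ (¬(acc ≠ -1 → a[a[g + 1] + a[acc] + 3] + 2*a[g + 1] + 2*a[acc] ≠ 6)))))) ∧ (acc < -3 → (¬(acc ≠ -1 → a[a[g + 1] + a[acc] + 3] + 2*a[g + 1] + 2*a[acc] ≠ 6)))))
The weakest precondition is (v ≠ 2 → (((¬(acc < -3)) → (((3*v ≤ 7 ∨ 2*acc ≤ -16) → (¬(acc ≠ -1 → a[v + 3] + 2*v ≠ 6))) ∧ ((¬(3*v ≤ 7 ∨ 2*acc ≤ -16)) → (2*store(data, v, v)[g + 2] < 3 ∧ g ≤ 2*acc + 5 ∧ (¬(acc ≠ -1 → a[v + 3] + 2*v ≠ 6)))))) ∧ (acc < -3 → (¬(acc ≠ -1 → a[v + 3] + 2*v ≠ 6))))) ∧ ((¬(v ≠ 2)) → (((¬(acc < -3)) → (((3*a[g + 1] + 3*a[acc] ≤ 7 ∨ 2*acc ≤ -16) → (¬(acc ≠ -1 → a[a[g + 1] + a[acc] + 3] + 2*a[g + 1] + 2*a[acc] ≠ 6))) ∧ ((¬(3*a[g + 1] + 3*a[acc] ≤ 7 ∨ 2*acc ≤ -16)) → (2*data[g + 2] < 3 ∧ g ≤ 2*acc + 5 ∧ (¬(acc ≠ -1 → a[a[g + 1] + a[acc] + 3] + 2*a[g + 1] + 2*a[acc] ≠ 6)))))) ∧ (acc < -3 → (¬(acc ≠ -1 → a[a[g + 1] + a[acc] + 3] + 2*a[g + 1] + 2*a[acc] ≠ 6))))).
Check whether ((¬(acc < -3)) → (((3*a[g + 1] + 3*a[acc] ≤ 7 ∨ 2*acc ≤ -16) → (¬(acc ≠ -1 → a[a[g + 1] + a[acc] + 3] + 2*a[g + 1] + 2*a[acc] ≠ 6))) ∧ ((¬(3*a[g + 1] + 3*a[acc] ≤ 7 ∨ 2*acc ≤ -16)) → (2*data[g + 2] < 3 ∧ g ≤ 2*acc + 5 ∧ (¬(acc ≠ -1 → a[a[g + 1] + a[acc] + 3] + 2*a[g + 1] + 2*a[acc] ≠ 6)))))) ∧ (acc < -3 → (¬(acc ≠ -1 → a[a[g + 1] + a[acc] + 3] + 2*a[g + 1] + 2*a[acc] ≠ 6))) ∧ v = 3 implies it.
Countermodel: at the initial state a = {[-8] = 0, [1] = 7040, [2] = 4, [3] = 4, [6] = 9, [7043] = -14074, elsewhere 4}, acc = -8, data = {[-8] = 8, [1] = 8, [2] = 8, [3] = 8, [6] = 8, [7043] = 8, elsewhere 8}, g = 0, v = 3, the precondition holds but the weakest precondition fails.
Answer: invalid


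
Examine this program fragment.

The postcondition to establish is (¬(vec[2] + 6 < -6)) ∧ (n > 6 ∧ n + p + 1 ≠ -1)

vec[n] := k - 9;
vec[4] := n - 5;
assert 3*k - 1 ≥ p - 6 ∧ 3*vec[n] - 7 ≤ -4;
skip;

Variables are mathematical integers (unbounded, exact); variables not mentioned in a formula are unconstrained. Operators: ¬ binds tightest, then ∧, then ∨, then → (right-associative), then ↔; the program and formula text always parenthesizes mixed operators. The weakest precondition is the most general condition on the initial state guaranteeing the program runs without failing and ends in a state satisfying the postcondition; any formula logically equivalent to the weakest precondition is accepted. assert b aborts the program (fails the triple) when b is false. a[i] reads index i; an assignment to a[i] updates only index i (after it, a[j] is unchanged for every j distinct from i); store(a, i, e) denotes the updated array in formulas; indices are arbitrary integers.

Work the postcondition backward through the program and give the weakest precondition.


Working backward. After the program, the postcondition (¬(vec[2] + 6 < -6)) ∧ (n > 6 ∧ n + p + 1 ≠ -1) must hold; in canonical form it is (¬(vec[2] < -12)) ∧ n > 6 ∧ n + p ≠ -2.
Before skip: (¬(vec[2] < -12)) ∧ n > 6 ∧ n + p ≠ -2
Before assert 3*k - 1 ≥ p - 6 ∧ 3*vec[n] - 7 ≤ -4: 3*k ≥ p - 5 ∧ 3*vec[n] ≤ 3 ∧ (¬(vec[2] < -12)) ∧ n > 6 ∧ n + p ≠ -2
Before vec[4] := n - 5: 3*k ≥ p - 5 ∧ 3*store(vec, 4, n - 5)[n] ≤ 3 ∧ (¬(vec[2] < -12)) ∧ n > 6 ∧ n + p ≠ -2
Before vec[n] := k - 9: 3*k ≥ p - 5 ∧ 3*store(store(vec, n, k - 9), 4, n - 5)[n] ≤ 3 ∧ (¬(store(vec, n, k - 9)[2] < -12)) ∧ n > 6 ∧ n + p ≠ -2
Answer: WP = 3*k ≥ p - 5 ∧ 3*store(store(vec, n, k - 9), 4, n - 5)[n] ≤ 3 ∧ (¬(store(vec, n, k - 9)[2] < -12)) ∧ n > 6 ∧ n + p ≠ -2


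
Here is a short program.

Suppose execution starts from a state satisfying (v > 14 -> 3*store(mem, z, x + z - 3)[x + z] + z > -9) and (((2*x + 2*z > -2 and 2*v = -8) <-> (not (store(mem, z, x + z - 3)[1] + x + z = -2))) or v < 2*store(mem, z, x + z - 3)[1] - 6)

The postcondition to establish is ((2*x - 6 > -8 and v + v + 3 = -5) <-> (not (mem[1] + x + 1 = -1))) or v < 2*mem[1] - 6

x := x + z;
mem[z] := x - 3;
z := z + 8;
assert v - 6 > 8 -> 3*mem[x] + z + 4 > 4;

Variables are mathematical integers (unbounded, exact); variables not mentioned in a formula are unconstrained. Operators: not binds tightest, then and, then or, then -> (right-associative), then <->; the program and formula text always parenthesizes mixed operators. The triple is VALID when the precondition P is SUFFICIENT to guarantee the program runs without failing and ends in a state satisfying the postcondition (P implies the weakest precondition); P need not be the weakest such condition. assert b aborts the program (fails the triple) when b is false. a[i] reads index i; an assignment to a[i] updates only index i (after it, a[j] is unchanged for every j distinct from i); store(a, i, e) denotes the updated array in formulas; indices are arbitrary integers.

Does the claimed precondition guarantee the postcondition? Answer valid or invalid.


Working backward. After the program, the postcondition ((2*x - 6 > -8 and v + v + 3 = -5) <-> (not (mem[1] + x + 1 = -1))) or v < 2*mem[1] - 6 must hold; in canonical form it is ((2*x > -2 and 2*v = -8) <-> (not (mem[1] + x = -2))) or v < 2*mem[1] - 6.
Before assert v - 6 > 8 -> 3*mem[x] + z + 4 > 4: (v > 14 -> 3*mem[x] + z > 0) and (((2*x > -2 and 2*v = -8) <-> (not (mem[1] + x = -2))) or v < 2*mem[1] - 6)
Before z := z + 8: (v > 14 -> 3*mem[x] + z > -8) and (((2*x > -2 and 2*v = -8) <-> (not (mem[1] + x = -2))) or v < 2*mem[1] - 6)
Before mem[z] := x - 3: (v > 14 -> 3*store(mem, z, x - 3)[x] + z > -8) and (((2*x > -2 and 2*v = -8) <-> (not (store(mem, z, x - 3)[1] + x = -2))) or v < 2*store(mem, z, x - 3)[1] - 6)
Before x := x + z: (v > 14 -> 3*store(mem, z, x + z - 3)[x + z] + z > -8) and (((2*x + 2*z > -2 and 2*v = -8) <-> (not (store(mem, z, x + z - 3)[1] + x + z = -2))) or v < 2*store(mem, z, x + z - 3)[1] - 6)
The weakest precondition is (v > 14 -> 3*store(mem, z, x + z - 3)[x + z] + z > -8) and (((2*x + 2*z > -2 and 2*v = -8) <-> (not (store(mem, z, x + z - 3)[1] + x + z = -2))) or v < 2*store(mem, z, x + z - 3)[1] - 6).
Check whether (v > 14 -> 3*store(mem, z, x + z - 3)[x + z] + z > -9) and (((2*x + 2*z > -2 and 2*v = -8) <-> (not (store(mem, z, x + z - 3)[1] + x + z = -2))) or v < 2*store(mem, z, x + z - 3)[1] - 6) implies it.
Countermodel: at the initial state mem = {[-19550] = 2, [-19549] = 6514, [1] = 11, elsewhere 2}, v = 15, x = 1, z = -19550, the precondition holds but the weakest precondition fails.
Answer: invalid


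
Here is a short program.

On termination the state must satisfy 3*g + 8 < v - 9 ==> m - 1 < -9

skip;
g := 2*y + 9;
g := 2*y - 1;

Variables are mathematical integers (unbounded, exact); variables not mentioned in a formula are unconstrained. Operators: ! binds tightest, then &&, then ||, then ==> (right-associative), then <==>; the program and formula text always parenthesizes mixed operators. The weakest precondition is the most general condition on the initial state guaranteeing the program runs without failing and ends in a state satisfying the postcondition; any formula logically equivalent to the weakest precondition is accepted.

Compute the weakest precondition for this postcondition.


Working backward. After the program, the postcondition 3*g + 8 < v - 9 ==> m - 1 < -9 must hold; in canonical form it is 3*g < v - 17 ==> m < -8.
Before g := 2*y - 1: 6*y < v - 14 ==> m < -8
Before g := 2*y + 9: 6*y < v - 14 ==> m < -8
Before skip: 6*y < v - 14 ==> m < -8
Answer: WP = 6*y < v - 14 ==> m < -8


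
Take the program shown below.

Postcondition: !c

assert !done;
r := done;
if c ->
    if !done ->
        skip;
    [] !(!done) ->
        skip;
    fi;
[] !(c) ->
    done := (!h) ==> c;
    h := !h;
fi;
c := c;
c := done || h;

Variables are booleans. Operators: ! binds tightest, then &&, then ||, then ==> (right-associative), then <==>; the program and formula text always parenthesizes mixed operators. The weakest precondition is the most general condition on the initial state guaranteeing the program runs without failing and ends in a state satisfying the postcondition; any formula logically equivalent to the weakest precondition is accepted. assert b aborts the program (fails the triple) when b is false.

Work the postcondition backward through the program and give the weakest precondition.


Working backward. After the program, !c must hold.
Before c := done || h: !(done || h)
Before c := c: !(done || h)
Then branch requires ((!done) ==> (!(done || h))) && (done ==> (!(done || h))); else branch requires !(((!h) ==> c) || (!h)).
Before the if: (c ==> (((!done) ==> (!(done || h))) && (done ==> (!(done || h))))) && ((!c) ==> (!(((!h) ==> c) || (!h))))
Before r := done: (c ==> (((!done) ==> (!(done || h))) && (done ==> (!(done || h))))) && ((!c) ==> (!(((!h) ==> c) || (!h))))
Before assert !done: (!done) && (c ==> (((!done) ==> (!(done || h))) && (done ==> (!(done || h))))) && ((!c) ==> (!(((!h) ==> c) || (!h))))
Answer: WP = (!done) && (c ==> (((!done) ==> (!(done || h))) && (done ==> (!(done || h))))) && ((!c) ==> (!(((!h) ==> c) || (!h))))


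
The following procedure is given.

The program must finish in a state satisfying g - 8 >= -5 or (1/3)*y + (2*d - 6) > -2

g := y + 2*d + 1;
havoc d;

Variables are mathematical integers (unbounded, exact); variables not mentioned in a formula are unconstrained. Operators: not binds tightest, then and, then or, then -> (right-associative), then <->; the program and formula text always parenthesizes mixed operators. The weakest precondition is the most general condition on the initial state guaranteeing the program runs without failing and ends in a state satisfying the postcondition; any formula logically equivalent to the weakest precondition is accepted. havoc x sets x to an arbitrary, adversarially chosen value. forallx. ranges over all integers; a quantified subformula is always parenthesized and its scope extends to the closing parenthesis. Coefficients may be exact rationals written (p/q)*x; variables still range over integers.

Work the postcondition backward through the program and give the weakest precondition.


Working backward. After the program, the postcondition g - 8 >= -5 or (1/3)*y + (2*d - 6) > -2 must hold; in canonical form it is g >= 3 or 2*d + (1/3)*y > 4.
Before havoc d: forall d_1. (g >= 3 or 2*d_1 + (1/3)*y > 4)
Before g := y + 2*d + 1: forall d_1. (2*d + y >= 2 or 2*d_1 + (1/3)*y > 4)
Answer: WP = forall d_1. (2*d + y >= 2 or 2*d_1 + (1/3)*y > 4)


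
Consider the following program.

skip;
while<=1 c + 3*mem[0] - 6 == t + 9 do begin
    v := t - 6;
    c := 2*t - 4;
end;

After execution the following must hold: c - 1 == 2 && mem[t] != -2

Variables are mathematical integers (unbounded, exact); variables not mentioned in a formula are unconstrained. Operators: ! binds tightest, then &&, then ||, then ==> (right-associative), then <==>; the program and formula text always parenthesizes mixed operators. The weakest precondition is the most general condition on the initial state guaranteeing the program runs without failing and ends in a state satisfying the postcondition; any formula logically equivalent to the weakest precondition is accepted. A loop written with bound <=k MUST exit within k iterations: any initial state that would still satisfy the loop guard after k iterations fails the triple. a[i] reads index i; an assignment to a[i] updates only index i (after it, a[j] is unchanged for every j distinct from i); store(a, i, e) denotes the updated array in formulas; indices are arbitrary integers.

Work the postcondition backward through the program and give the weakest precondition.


Working backward. After the program, the postcondition c - 1 == 2 && mem[t] != -2 must hold; in canonical form it is c == 3 && mem[t] != -2.
Before the loop (bound <=1), unroll the exhaustion recursion (WP_0 = exit-now case; WP_j = one more guarded iteration, up to j = 1):
  WP_0: (!(3*mem[0] + c == t + 15)) && c == 3 && mem[t] != -2
  WP_1: (3*mem[0] + c == t + 15 ==> ((!(3*mem[0] + t == 19)) && 2*t == 7 && mem[t] != -2)) && ((!(3*mem[0] + c == t + 15)) ==> (c == 3 && mem[t] != -2))
So before the loop: (3*mem[0] + c == t + 15 ==> ((!(3*mem[0] + t == 19)) && 2*t == 7 && mem[t] != -2)) && ((!(3*mem[0] + c == t + 15)) ==> (c == 3 && mem[t] != -2))
Before skip: (3*mem[0] + c == t + 15 ==> ((!(3*mem[0] + t == 19)) && 2*t == 7 && mem[t] != -2)) && ((!(3*mem[0] + c == t + 15)) ==> (c == 3 && mem[t] != -2))
Answer: WP = (3*mem[0] + c == t + 15 ==> ((!(3*mem[0] + t == 19)) && 2*t == 7 && mem[t] != -2)) && ((!(3*mem[0] + c == t + 15)) ==> (c == 3 && mem[t] != -2))


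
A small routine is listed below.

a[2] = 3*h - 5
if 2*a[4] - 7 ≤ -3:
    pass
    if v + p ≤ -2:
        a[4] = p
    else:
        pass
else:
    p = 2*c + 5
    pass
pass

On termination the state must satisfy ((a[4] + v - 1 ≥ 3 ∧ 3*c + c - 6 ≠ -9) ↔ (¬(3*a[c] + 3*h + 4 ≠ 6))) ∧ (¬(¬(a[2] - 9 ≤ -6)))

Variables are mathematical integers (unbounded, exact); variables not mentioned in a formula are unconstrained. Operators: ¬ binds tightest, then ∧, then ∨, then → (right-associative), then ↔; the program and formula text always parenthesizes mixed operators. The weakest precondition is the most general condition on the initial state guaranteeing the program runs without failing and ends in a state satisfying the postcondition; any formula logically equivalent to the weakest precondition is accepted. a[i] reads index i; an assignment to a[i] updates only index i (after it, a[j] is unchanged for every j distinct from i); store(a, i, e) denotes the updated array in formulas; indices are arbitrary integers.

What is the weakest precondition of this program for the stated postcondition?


Working backward. After the program, the postcondition ((a[4] + v - 1 ≥ 3 ∧ 3*c + c - 6 ≠ -9) ↔ (¬(3*a[c] + 3*h + 4 ≠ 6))) ∧ (¬(¬(a[2] - 9 ≤ -6))) must hold; in canonical form it is ((a[4] + v ≥ 4 ∧ 4*c ≠ -3) ↔ (¬(3*a[c] + 3*h ≠ 2))) ∧ a[2] ≤ 3.
Before skip: ((a[4] + v ≥ 4 ∧ 4*c ≠ -3) ↔ (¬(3*a[c] + 3*h ≠ 2))) ∧ a[2] ≤ 3
Then branch requires (p + v ≤ -2 → (((p + v ≥ 4 ∧ 4*c ≠ -3) ↔ (¬(3*store(a, 4, p)[c] + 3*h ≠ 2))) ∧ a[2] ≤ 3)) ∧ ((¬(p + v ≤ -2)) → (((a[4] + v ≥ 4 ∧ 4*c ≠ -3) ↔ (¬(3*a[c] + 3*h ≠ 2))) ∧ a[2] ≤ 3)); else branch requires ((a[4] + v ≥ 4 ∧ 4*c ≠ -3) ↔ (¬(3*a[c] + 3*h ≠ 2))) ∧ a[2] ≤ 3.
Before the if: (2*a[4] ≤ 4 → ((p + v ≤ -2 → (((p + v ≥ 4 ∧ 4*c ≠ -3) ↔ (¬(3*store(a, 4, p)[c] + 3*h ≠ 2))) ∧ a[2] ≤ 3)) ∧ ((¬(p + v ≤ -2)) → (((a[4] + v ≥ 4 ∧ 4*c ≠ -3) ↔ (¬(3*a[c] + 3*h ≠ 2))) ∧ a[2] ≤ 3)))) ∧ ((¬(2*a[4] ≤ 4)) → (((a[4] + v ≥ 4 ∧ 4*c ≠ -3) ↔ (¬(3*a[c] + 3*h ≠ 2))) ∧ a[2] ≤ 3))
Before a[2] := 3*h - 5: (2*a[4] ≤ 4 → ((p + v ≤ -2 → (((p + v ≥ 4 ∧ 4*c ≠ -3) ↔ (¬(3*store(store(a, 2, 3*h - 5), 4, p)[c] + 3*h ≠ 2))) ∧ 3*h ≤ 8)) ∧ ((¬(p + v ≤ -2)) → (((a[4] + v ≥ 4 ∧ 4*c ≠ -3) ↔ (¬(3*store(a, 2, 3*h - 5)[c] + 3*h ≠ 2))) ∧ 3*h ≤ 8)))) ∧ ((¬(2*a[4] ≤ 4)) → (((a[4] + v ≥ 4 ∧ 4*c ≠ -3) ↔ (¬(3*store(a, 2, 3*h - 5)[c] + 3*h ≠ 2))) ∧ 3*h ≤ 8))
Answer: WP = (2*a[4] ≤ 4 → ((p + v ≤ -2 → (((p + v ≥ 4 ∧ 4*c ≠ -3) ↔ (¬(3*store(store(a, 2, 3*h - 5), 4, p)[c] + 3*h ≠ 2))) ∧ 3*h ≤ 8)) ∧ ((¬(p + v ≤ -2)) → (((a[4] + v ≥ 4 ∧ 4*c ≠ -3) ↔ (¬(3*store(a, 2, 3*h - 5)[c] + 3*h ≠ 2))) ∧ 3*h ≤ 8)))) ∧ ((¬(2*a[4] ≤ 4)) → (((a[4] + v ≥ 4 ∧ 4*c ≠ -3) ↔ (¬(3*store(a, 2, 3*h - 5)[c] + 3*h ≠ 2))) ∧ 3*h ≤ 8))


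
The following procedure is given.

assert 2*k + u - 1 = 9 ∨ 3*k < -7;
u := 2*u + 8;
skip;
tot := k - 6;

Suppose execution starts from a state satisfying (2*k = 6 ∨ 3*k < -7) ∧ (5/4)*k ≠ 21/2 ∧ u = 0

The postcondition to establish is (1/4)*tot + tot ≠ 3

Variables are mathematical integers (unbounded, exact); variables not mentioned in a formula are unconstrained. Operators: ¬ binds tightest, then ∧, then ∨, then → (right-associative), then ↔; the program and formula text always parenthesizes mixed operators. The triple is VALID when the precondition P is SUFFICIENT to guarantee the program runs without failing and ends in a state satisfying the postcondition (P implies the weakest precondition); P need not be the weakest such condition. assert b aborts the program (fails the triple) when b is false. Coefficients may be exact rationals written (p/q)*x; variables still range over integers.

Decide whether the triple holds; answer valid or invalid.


Working backward. After the program, the postcondition (1/4)*tot + tot ≠ 3 must hold; in canonical form it is (5/4)*tot ≠ 3.
Before tot := k - 6: (5/4)*k ≠ 21/2
Before skip: (5/4)*k ≠ 21/2
Before u := 2*u + 8: (5/4)*k ≠ 21/2
Before assert 2*k + u - 1 = 9 ∨ 3*k < -7: (2*k + u = 10 ∨ 3*k < -7) ∧ (5/4)*k ≠ 21/2
The weakest precondition is (2*k + u = 10 ∨ 3*k < -7) ∧ (5/4)*k ≠ 21/2.
Check whether (2*k = 6 ∨ 3*k < -7) ∧ (5/4)*k ≠ 21/2 ∧ u = 0 implies it.
Countermodel: at the initial state k = 3, u = 0, the precondition holds but the weakest precondition fails.
Answer: invalid


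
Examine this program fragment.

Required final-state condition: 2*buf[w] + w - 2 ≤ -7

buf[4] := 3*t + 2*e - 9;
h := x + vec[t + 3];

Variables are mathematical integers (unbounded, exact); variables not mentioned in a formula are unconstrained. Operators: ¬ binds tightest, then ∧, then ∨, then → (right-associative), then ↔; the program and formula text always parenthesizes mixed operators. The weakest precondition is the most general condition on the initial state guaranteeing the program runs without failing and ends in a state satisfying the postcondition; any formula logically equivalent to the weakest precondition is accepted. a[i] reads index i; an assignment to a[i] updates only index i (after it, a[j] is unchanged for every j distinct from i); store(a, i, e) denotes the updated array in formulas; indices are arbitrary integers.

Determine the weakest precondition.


Working backward. After the program, the postcondition 2*buf[w] + w - 2 ≤ -7 must hold; in canonical form it is 2*buf[w] + w ≤ -5.
Before h := x + vec[t + 3]: 2*buf[w] + w ≤ -5
Before buf[4] := 3*t + 2*e - 9: 2*store(buf, 4, 2*e + 3*t - 9)[w] + w ≤ -5
Answer: WP = 2*store(buf, 4, 2*e + 3*t - 9)[w] + w ≤ -5


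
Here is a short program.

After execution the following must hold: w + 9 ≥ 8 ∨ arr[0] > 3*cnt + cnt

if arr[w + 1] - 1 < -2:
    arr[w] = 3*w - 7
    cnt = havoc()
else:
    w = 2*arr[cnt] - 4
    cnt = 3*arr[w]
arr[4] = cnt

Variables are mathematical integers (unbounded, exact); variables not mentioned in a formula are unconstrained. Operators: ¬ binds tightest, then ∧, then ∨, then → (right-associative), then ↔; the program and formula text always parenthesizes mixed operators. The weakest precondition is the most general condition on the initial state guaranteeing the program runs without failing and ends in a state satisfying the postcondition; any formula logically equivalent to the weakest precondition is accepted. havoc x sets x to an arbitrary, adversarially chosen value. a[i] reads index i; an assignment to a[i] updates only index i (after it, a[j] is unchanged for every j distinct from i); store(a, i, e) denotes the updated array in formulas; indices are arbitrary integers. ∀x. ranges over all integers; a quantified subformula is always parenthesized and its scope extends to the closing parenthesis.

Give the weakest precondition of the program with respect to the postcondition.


Working backward. After the program, the postcondition w + 9 ≥ 8 ∨ arr[0] > 3*cnt + cnt must hold; in canonical form it is w ≥ -1 ∨ arr[0] > 4*cnt.
Before arr[4] := cnt: w ≥ -1 ∨ arr[0] > 4*cnt
Then branch requires ∀cnt_1. (w ≥ -1 ∨ store(arr, w, 3*w - 7)[0] > 4*cnt_1); else branch requires 2*arr[cnt] ≥ 3 ∨ arr[0] > 12*arr[2*arr[cnt] - 4].
Before the if: (arr[w + 1] < -1 → (∀cnt_1. (w ≥ -1 ∨ store(arr, w, 3*w - 7)[0] > 4*cnt_1))) ∧ ((¬(arr[w + 1] < -1)) → (2*arr[cnt] ≥ 3 ∨ arr[0] > 12*arr[2*arr[cnt] - 4]))
Answer: WP = (arr[w + 1] < -1 → (∀cnt_1. (w ≥ -1 ∨ store(arr, w, 3*w - 7)[0] > 4*cnt_1))) ∧ ((¬(arr[w + 1] < -1)) → (2*arr[cnt] ≥ 3 ∨ arr[0] > 12*arr[2*arr[cnt] - 4]))


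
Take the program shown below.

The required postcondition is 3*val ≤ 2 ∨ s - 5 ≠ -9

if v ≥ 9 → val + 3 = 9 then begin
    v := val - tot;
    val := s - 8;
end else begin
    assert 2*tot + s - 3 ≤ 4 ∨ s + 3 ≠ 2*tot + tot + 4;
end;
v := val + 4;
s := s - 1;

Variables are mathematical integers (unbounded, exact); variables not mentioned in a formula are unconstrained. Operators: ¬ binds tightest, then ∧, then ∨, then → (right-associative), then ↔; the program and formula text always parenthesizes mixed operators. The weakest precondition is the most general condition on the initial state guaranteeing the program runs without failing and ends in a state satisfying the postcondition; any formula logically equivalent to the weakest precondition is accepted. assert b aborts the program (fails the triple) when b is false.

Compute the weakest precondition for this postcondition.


Working backward. After the program, the postcondition 3*val ≤ 2 ∨ s - 5 ≠ -9 must hold; in canonical form it is 3*val ≤ 2 ∨ s ≠ -4.
Before s := s - 1: 3*val ≤ 2 ∨ s ≠ -3
Before v := val + 4: 3*val ≤ 2 ∨ s ≠ -3
Then branch requires 3*s ≤ 26 ∨ s ≠ -3; else branch requires (s + 2*tot ≤ 7 ∨ s ≠ 3*tot + 1) ∧ (3*val ≤ 2 ∨ s ≠ -3).
Before the if: ((v ≥ 9 → val = 6) → (3*s ≤ 26 ∨ s ≠ -3)) ∧ ((¬(v ≥ 9 → val = 6)) → ((s + 2*tot ≤ 7 ∨ s ≠ 3*tot + 1) ∧ (3*val ≤ 2 ∨ s ≠ -3)))
Answer: WP = ((v ≥ 9 → val = 6) → (3*s ≤ 26 ∨ s ≠ -3)) ∧ ((¬(v ≥ 9 → val = 6)) → ((s + 2*tot ≤ 7 ∨ s ≠ 3*tot + 1) ∧ (3*val ≤ 2 ∨ s ≠ -3)))


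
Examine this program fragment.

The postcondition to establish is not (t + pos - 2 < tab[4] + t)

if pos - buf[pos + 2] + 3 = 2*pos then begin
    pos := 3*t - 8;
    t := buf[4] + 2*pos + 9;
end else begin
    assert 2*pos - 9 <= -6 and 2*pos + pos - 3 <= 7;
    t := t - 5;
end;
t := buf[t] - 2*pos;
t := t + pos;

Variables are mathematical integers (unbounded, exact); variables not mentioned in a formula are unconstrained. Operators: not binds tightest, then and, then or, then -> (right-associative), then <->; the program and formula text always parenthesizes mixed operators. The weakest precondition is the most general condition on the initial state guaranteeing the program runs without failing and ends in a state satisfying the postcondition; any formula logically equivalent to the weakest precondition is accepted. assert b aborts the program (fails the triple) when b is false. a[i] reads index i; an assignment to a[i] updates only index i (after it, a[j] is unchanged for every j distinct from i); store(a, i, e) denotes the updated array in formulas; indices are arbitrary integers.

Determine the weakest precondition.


Working backward. After the program, the postcondition not (t + pos - 2 < tab[4] + t) must hold; in canonical form it is not (pos < tab[4] + 2).
Before t := t + pos: not (pos < tab[4] + 2)
Before t := buf[t] - 2*pos: not (pos < tab[4] + 2)
Then branch requires not (3*t < tab[4] + 10); else branch requires 2*pos <= 3 and 3*pos <= 10 and (not (pos < tab[4] + 2)).
Before the if: (buf[pos + 2] + pos = 3 -> (not (3*t < tab[4] + 10))) and ((not (buf[pos + 2] + pos = 3)) -> (2*pos <= 3 and 3*pos <= 10 and (not (pos < tab[4] + 2))))
Answer: WP = (buf[pos + 2] + pos = 3 -> (not (3*t < tab[4] + 10))) and ((not (buf[pos + 2] + pos = 3)) -> (2*pos <= 3 and 3*pos <= 10 and (not (pos < tab[4] + 2))))


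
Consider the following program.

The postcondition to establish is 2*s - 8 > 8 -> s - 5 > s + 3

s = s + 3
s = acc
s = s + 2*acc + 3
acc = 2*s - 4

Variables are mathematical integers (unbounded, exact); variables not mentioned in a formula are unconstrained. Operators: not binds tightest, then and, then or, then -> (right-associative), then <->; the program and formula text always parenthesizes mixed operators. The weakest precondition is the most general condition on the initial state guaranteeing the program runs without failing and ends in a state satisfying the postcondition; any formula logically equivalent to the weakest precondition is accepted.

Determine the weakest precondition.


Working backward. After the program, the postcondition 2*s - 8 > 8 -> s - 5 > s + 3 must hold; in canonical form it is not (2*s > 16).
Before acc := 2*s - 4: not (2*s > 16)
Before s := s + 2*acc + 3: not (4*acc + 2*s > 10)
Before s := acc: not (6*acc > 10)
Before s := s + 3: not (6*acc > 10)
Answer: WP = not (6*acc > 10)


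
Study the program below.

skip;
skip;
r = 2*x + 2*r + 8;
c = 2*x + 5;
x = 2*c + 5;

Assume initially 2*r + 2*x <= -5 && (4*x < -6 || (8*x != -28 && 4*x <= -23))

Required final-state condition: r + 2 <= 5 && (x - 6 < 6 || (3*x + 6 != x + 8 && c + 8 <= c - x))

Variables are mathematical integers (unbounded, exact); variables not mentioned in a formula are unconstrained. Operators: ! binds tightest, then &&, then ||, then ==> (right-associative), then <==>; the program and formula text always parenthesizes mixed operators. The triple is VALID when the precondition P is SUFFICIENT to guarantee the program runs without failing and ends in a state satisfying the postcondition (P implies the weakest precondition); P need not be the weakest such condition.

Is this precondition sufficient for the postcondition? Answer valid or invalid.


Working backward. After the program, the postcondition r + 2 <= 5 && (x - 6 < 6 || (3*x + 6 != x + 8 && c + 8 <= c - x)) must hold; in canonical form it is r <= 3 && (x < 12 || (2*x != 2 && x <= -8)).
Before x := 2*c + 5: r <= 3 && (2*c < 7 || (4*c != -8 && 2*c <= -13))
Before c := 2*x + 5: r <= 3 && (4*x < -3 || (8*x != -28 && 4*x <= -23))
Before r := 2*x + 2*r + 8: 2*r + 2*x <= -5 && (4*x < -3 || (8*x != -28 && 4*x <= -23))
Before skip: 2*r + 2*x <= -5 && (4*x < -3 || (8*x != -28 && 4*x <= -23))
Before skip: 2*r + 2*x <= -5 && (4*x < -3 || (8*x != -28 && 4*x <= -23))
The weakest precondition is 2*r + 2*x <= -5 && (4*x < -3 || (8*x != -28 && 4*x <= -23)).
Check whether 2*r + 2*x <= -5 && (4*x < -6 || (8*x != -28 && 4*x <= -23)) implies it.
Every state satisfying the precondition satisfies the weakest precondition: the implication holds.
Answer: valid


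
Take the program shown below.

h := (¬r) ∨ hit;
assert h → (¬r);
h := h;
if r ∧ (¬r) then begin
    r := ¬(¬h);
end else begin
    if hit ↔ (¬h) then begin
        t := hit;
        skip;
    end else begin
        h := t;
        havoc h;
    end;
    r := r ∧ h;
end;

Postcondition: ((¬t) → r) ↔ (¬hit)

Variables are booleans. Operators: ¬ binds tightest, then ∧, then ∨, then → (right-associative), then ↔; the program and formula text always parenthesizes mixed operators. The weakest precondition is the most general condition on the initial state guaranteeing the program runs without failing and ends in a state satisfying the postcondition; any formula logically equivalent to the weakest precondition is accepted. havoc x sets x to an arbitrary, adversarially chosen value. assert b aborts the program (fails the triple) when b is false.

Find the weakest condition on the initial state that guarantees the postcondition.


Working backward. After the program, ((¬t) → r) ↔ (¬hit) must hold.
Then branch requires ((¬t) → h) ↔ (¬hit); else branch requires ((hit ↔ (¬h)) → (((¬hit) → (r ∧ h)) ↔ (¬hit))) ∧ ((¬(hit ↔ (¬h))) → ((((¬t) → r) ↔ (¬hit)) ∧ (t ↔ (¬hit)))).
Before the if: ((hit ↔ (¬h)) → (((¬hit) → (r ∧ h)) ↔ (¬hit))) ∧ ((¬(hit ↔ (¬h))) → ((((¬t) → r) ↔ (¬hit)) ∧ (t ↔ (¬hit))))
Before h := h: ((hit ↔ (¬h)) → (((¬hit) → (r ∧ h)) ↔ (¬hit))) ∧ ((¬(hit ↔ (¬h))) → ((((¬t) → r) ↔ (¬hit)) ∧ (t ↔ (¬hit))))
Before assert h → (¬r): (h → (¬r)) ∧ ((hit ↔ (¬h)) → (((¬hit) → (r ∧ h)) ↔ (¬hit))) ∧ ((¬(hit ↔ (¬h))) → ((((¬t) → r) ↔ (¬hit)) ∧ (t ↔ (¬hit))))
Before h := (¬r) ∨ hit: (((¬r) ∨ hit) → (¬r)) ∧ ((hit ↔ (¬((¬r) ∨ hit))) → (((¬hit) → (r ∧ ((¬r) ∨ hit))) ↔ (¬hit))) ∧ ((¬(hit ↔ (¬((¬r) ∨ hit)))) → ((((¬t) → r) ↔ (¬hit)) ∧ (t ↔ (¬hit))))
Answer: WP = (((¬r) ∨ hit) → (¬r)) ∧ ((hit ↔ (¬((¬r) ∨ hit))) → (((¬hit) → (r ∧ ((¬r) ∨ hit))) ↔ (¬hit))) ∧ ((¬(hit ↔ (¬((¬r) ∨ hit)))) → ((((¬t) → r) ↔ (¬hit)) ∧ (t ↔ (¬hit))))
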